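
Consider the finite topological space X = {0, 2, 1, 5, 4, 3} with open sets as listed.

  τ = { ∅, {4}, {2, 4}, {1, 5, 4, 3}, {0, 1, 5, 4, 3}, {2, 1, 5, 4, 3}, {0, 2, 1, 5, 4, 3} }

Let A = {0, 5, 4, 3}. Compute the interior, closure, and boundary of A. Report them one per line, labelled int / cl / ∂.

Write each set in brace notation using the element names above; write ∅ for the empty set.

int(A) = {4}
cl(A)  = {0, 2, 1, 5, 4, 3}
∂A     = {0, 2, 1, 5, 3}

opens ⊆ A: ∅, {4}; union → int = {4}
complement {2, 1}; its interior ∅; cl(A) = X∖∅ = {0, 2, 1, 5, 4, 3}
boundary = {0, 2, 1, 5, 4, 3} ∖ {4} = {0, 2, 1, 5, 3}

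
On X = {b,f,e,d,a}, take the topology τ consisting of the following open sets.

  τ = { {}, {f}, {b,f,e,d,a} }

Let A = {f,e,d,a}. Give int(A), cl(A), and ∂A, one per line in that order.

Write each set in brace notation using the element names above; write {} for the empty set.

open subsets of A: {}, {f}; so int(A) = {f}
closure: X∖int(X∖A) = X∖{} = {b,f,e,d,a}
∂A = {b,f,e,d,a} minus {f} = {b,e,d,a}

int(A) = {f}
cl(A)  = {b,f,e,d,a}
∂A     = {b,e,d,a}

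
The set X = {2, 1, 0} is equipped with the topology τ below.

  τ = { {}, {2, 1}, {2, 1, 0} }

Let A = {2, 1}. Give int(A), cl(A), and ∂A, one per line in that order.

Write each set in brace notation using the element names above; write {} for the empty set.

int(A) = {2, 1}
cl(A)  = {2, 1, 0}
∂A     = {0}

U open, U⊆A: {}, {2, 1}. int(A) = ⋃ = {2, 1}
X∖A={0}, int(X∖A)={}, hence cl(A)={2, 1, 0}
∂A: remove int from cl → {0}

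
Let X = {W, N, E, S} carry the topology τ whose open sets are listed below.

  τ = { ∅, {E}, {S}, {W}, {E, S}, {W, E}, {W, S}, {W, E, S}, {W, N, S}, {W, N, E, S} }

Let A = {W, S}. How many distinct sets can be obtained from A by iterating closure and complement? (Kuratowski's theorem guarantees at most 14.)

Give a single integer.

4

closure: X∖int(X∖A) = X∖{E} = {W, N, S}
Let k=closure and c=complement:
  1. A     = {W, S}
  2. kA    = {W, N, S}
  3. cA    = {N, E}
  4. ckA   = {E}
— saturated at 4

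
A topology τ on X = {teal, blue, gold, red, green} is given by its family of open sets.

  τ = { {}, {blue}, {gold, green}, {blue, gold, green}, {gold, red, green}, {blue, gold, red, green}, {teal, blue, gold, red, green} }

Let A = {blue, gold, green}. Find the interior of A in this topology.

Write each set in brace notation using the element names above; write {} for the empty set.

{blue, gold, green}

interior: largest open inside A is {blue, gold, green} (from {}, {blue}, {gold, green}, {blue, gold, green})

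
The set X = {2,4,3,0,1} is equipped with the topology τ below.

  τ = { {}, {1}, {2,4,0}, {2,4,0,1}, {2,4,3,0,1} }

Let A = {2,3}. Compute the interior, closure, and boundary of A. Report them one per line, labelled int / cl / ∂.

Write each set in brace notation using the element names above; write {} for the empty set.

U open, U⊆A: {}. int(A) = ⋃ = {}
X∖A={4,0,1}, int(X∖A)={1}, hence cl(A)={2,4,3,0}
∂A: remove int from cl → {2,4,3,0}

int(A) = {}
cl(A)  = {2,4,3,0}
∂A     = {2,4,3,0}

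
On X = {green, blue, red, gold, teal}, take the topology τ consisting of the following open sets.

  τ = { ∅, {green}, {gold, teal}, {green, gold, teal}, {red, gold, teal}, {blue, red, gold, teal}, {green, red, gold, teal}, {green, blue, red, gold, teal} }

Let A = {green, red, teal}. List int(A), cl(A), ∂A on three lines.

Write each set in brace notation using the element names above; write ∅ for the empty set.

int(A) = {green}
cl(A)  = {green, blue, red, gold, teal}
∂A     = {blue, red, gold, teal}

U open, U⊆A: ∅, {green}. int(A) = ⋃ = {green}
X∖A={blue, gold}, int(X∖A)=∅, hence cl(A)={green, blue, red, gold, teal}
∂A: remove int from cl → {blue, red, gold, teal}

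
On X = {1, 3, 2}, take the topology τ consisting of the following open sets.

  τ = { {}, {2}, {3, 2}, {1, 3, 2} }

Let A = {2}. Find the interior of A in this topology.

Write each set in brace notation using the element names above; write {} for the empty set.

{2}

interior: largest open inside A is {2} (from {}, {2})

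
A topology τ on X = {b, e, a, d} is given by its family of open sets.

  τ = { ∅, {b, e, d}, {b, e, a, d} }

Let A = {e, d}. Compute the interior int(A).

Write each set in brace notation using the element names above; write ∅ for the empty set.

U open, U⊆A: ∅. int(A) = ⋃ = ∅

∅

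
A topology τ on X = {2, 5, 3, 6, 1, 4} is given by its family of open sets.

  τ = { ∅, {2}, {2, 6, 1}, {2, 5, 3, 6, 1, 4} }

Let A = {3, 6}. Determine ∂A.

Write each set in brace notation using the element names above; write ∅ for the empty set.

{5, 3, 6, 1, 4}

opens ⊆ A: ∅; union → int = ∅
complement {2, 5, 1, 4}; its interior {2}; cl(A) = X∖{2} = {5, 3, 6, 1, 4}
boundary = {5, 3, 6, 1, 4} ∖ ∅ = {5, 3, 6, 1, 4}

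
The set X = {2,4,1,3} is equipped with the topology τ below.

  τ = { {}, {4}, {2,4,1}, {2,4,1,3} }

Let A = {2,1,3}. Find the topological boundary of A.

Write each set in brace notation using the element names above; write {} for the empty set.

{2,1,3}

U open, U⊆A: {}. int(A) = ⋃ = {}
X∖A={4}, int(X∖A)={4}, hence cl(A)={2,1,3}
∂A: remove int from cl → {2,1,3}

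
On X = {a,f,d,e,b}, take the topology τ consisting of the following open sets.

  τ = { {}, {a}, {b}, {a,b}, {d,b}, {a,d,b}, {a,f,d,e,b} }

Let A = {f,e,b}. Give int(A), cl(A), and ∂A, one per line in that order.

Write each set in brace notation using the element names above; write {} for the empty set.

int(A) = {b}
cl(A)  = {f,d,e,b}
∂A     = {f,d,e}

interior: largest open inside A is {b} (from {}, {b})
cl via duality: int({a,d}) = {a}, so X∖{a} = {f,d,e,b}
cl∖int = {f,d,e}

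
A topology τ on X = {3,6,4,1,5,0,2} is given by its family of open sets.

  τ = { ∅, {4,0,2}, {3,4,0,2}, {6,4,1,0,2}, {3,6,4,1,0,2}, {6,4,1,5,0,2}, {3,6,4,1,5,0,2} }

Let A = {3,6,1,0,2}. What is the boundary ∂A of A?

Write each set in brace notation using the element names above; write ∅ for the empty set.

{3,6,4,1,5,0,2}

interior: largest open inside A is ∅ (from ∅)
cl via duality: int({4,5}) = ∅, so X∖∅ = {3,6,4,1,5,0,2}
cl∖int = {3,6,4,1,5,0,2}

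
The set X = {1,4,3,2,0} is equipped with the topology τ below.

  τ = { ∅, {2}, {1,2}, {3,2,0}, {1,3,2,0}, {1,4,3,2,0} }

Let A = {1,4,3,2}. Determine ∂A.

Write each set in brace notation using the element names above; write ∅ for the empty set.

{4,3,0}

open subsets of A: ∅, {2}, {1,2}; so int(A) = {1,2}
closure: X∖int(X∖A) = X∖∅ = {1,4,3,2,0}
∂A = {1,4,3,2,0} minus {1,2} = {4,3,0}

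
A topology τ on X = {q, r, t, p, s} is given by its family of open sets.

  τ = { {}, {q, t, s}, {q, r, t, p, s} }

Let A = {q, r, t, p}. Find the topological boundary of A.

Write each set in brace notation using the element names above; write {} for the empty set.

{q, r, t, p, s}

opens ⊆ A: {}; union → int = {}
complement {s}; its interior {}; cl(A) = X∖{} = {q, r, t, p, s}
boundary = {q, r, t, p, s} ∖ {} = {q, r, t, p, s}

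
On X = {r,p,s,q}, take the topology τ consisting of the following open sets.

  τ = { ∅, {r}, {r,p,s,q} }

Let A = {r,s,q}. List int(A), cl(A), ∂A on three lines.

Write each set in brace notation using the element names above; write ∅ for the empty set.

interior: largest open inside A is {r} (from ∅, {r})
cl via duality: int({p}) = ∅, so X∖∅ = {r,p,s,q}
cl∖int = {p,s,q}

int(A) = {r}
cl(A)  = {r,p,s,q}
∂A     = {p,s,q}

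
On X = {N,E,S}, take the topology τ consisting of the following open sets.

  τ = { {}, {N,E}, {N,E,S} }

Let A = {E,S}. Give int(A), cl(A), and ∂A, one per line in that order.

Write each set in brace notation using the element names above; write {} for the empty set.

int(A) = {}
cl(A)  = {N,E,S}
∂A     = {N,E,S}

opens ⊆ A: {}; union → int = {}
complement {N}; its interior {}; cl(A) = X∖{} = {N,E,S}
boundary = {N,E,S} ∖ {} = {N,E,S}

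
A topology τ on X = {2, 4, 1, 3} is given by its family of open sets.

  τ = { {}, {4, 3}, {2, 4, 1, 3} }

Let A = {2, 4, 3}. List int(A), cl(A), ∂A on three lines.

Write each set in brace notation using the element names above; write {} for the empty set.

int(A) = {4, 3}
cl(A)  = {2, 4, 1, 3}
∂A     = {2, 1}

U open, U⊆A: {}, {4, 3}. int(A) = ⋃ = {4, 3}
X∖A={1}, int(X∖A)={}, hence cl(A)={2, 4, 1, 3}
∂A: remove int from cl → {2, 1}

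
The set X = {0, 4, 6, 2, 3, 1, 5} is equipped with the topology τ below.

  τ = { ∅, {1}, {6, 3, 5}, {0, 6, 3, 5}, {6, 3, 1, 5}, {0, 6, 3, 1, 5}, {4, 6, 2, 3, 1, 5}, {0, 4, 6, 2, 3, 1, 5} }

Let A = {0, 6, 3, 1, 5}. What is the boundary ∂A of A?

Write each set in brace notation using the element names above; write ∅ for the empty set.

{4, 2}

U open, U⊆A: ∅, {1}, {6, 3, 5}, {6, 3, 1, 5}, {0, 6, 3, 5}, {0, 6, 3, 1, 5}. int(A) = ⋃ = {0, 6, 3, 1, 5}
X∖A={4, 2}, int(X∖A)=∅, hence cl(A)={0, 4, 6, 2, 3, 1, 5}
∂A: remove int from cl → {4, 2}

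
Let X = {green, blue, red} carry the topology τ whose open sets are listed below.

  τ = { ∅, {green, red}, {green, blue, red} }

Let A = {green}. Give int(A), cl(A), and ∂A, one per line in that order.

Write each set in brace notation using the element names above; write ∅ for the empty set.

opens ⊆ A: ∅; union → int = ∅
complement {blue, red}; its interior ∅; cl(A) = X∖∅ = {green, blue, red}
boundary = {green, blue, red} ∖ ∅ = {green, blue, red}

int(A) = ∅
cl(A)  = {green, blue, red}
∂A     = {green, blue, red}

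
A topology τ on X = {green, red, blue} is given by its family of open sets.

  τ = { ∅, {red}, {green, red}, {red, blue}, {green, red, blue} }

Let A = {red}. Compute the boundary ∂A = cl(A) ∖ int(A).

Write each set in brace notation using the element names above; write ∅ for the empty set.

U open, U⊆A: ∅, {red}. int(A) = ⋃ = {red}
X∖A={green, blue}, int(X∖A)=∅, hence cl(A)={green, red, blue}
∂A: remove int from cl → {green, blue}

{green, blue}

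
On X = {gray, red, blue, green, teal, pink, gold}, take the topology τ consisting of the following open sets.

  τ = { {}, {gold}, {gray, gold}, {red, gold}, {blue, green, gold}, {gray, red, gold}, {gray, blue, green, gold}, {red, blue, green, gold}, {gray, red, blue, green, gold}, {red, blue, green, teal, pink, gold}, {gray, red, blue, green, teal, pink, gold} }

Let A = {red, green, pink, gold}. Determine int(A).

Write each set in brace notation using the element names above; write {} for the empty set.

interior: largest open inside A is {red, gold} (from {}, {gold}, {red, gold})

{red, gold}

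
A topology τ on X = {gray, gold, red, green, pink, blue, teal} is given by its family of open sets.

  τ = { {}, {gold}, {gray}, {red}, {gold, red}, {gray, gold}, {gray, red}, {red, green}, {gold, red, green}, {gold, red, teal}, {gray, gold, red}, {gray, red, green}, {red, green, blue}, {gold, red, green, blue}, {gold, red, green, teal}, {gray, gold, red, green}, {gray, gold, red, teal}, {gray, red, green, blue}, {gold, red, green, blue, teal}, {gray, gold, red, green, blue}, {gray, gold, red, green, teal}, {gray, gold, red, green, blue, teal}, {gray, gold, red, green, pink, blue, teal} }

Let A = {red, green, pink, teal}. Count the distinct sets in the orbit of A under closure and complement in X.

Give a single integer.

8

complement {gray, gold, blue}; its interior {gray, gold}; cl(A) = X∖{gray, gold} = {red, green, pink, blue, teal}
With k = closure, c = complement:
  1. A     = {red, green, pink, teal}
  2. kA    = {red, green, pink, blue, teal}
  3. cA    = {gray, gold, blue}
  4. ckA   = {gray, gold}
  5. kcA   = {gray, gold, pink, blue, teal}
  6. kckA  = {gray, gold, pink, teal}
  7. ckcA  = {red, green}
  8. ckckA = {red, green, blue}
k, c of each give nothing new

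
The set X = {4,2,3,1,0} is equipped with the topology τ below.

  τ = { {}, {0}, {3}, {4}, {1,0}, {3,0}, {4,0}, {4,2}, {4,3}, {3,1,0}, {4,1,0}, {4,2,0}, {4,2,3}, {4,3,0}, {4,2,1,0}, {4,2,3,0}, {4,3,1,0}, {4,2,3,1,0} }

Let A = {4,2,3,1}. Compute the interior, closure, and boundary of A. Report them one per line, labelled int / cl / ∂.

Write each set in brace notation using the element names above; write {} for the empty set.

int(A) = {4,2,3}
cl(A)  = {4,2,3,1}
∂A     = {1}

opens ⊆ A: {}, {4}, {3}, {4,3}, {4,2}, {4,2,3}; union → int = {4,2,3}
complement {0}; its interior {0}; cl(A) = X∖{0} = {4,2,3,1}
boundary = {4,2,3,1} ∖ {4,2,3} = {1}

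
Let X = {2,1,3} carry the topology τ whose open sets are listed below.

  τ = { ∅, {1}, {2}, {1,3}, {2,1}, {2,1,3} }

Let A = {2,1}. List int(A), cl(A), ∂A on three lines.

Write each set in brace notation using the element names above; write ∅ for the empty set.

int(A) = {2,1}
cl(A)  = {2,1,3}
∂A     = {3}

U open, U⊆A: ∅, {2}, {1}, {2,1}. int(A) = ⋃ = {2,1}
X∖A={3}, int(X∖A)=∅, hence cl(A)={2,1,3}
∂A: remove int from cl → {3}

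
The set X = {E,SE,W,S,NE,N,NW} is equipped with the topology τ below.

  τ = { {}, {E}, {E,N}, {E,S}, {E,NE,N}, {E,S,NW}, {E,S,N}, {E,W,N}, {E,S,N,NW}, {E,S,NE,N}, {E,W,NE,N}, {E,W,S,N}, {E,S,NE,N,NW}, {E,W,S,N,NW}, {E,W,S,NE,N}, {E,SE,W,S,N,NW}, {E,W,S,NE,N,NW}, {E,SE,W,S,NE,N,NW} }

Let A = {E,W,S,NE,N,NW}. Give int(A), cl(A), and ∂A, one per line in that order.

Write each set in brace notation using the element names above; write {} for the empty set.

opens ⊆ A: {}, {E}, {E,S}, {E,N}, {E,S,NW}, {E,S,N}, {E,W,N}, {E,NE,N}, {E,S,N,NW}, {E,S,NE,N}, {E,W,S,N}, {E,W,NE,N}, {E,W,S,N,NW}, {E,W,S,NE,N}, {E,S,NE,N,NW}, {E,W,S,NE,N,NW}; union → int = {E,W,S,NE,N,NW}
complement {SE}; its interior {}; cl(A) = X∖{} = {E,SE,W,S,NE,N,NW}
boundary = {E,SE,W,S,NE,N,NW} ∖ {E,W,S,NE,N,NW} = {SE}

int(A) = {E,W,S,NE,N,NW}
cl(A)  = {E,SE,W,S,NE,N,NW}
∂A     = {SE}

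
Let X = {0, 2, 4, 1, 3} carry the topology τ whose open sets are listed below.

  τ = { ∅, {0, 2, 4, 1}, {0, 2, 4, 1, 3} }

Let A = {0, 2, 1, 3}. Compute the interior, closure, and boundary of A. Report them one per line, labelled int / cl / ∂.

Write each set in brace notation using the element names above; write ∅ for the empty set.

interior: largest open inside A is ∅ (from ∅)
cl via duality: int({4}) = ∅, so X∖∅ = {0, 2, 4, 1, 3}
cl∖int = {0, 2, 4, 1, 3}

int(A) = ∅
cl(A)  = {0, 2, 4, 1, 3}
∂A     = {0, 2, 4, 1, 3}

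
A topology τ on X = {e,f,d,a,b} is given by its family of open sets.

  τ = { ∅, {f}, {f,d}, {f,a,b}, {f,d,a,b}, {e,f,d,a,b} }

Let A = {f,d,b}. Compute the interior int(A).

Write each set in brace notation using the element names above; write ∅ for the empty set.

{f,d}

U open, U⊆A: ∅, {f}, {f,d}. int(A) = ⋃ = {f,d}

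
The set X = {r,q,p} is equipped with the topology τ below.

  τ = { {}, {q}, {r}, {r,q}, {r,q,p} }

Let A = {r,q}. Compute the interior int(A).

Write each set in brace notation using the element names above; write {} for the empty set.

opens ⊆ A: {}, {q}, {r}, {r,q}; union → int = {r,q}

{r,q}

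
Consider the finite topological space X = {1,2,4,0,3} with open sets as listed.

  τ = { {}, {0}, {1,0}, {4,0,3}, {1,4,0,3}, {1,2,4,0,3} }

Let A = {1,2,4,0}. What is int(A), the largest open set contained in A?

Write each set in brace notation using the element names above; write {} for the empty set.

{1,0}

interior: largest open inside A is {1,0} (from {}, {0}, {1,0})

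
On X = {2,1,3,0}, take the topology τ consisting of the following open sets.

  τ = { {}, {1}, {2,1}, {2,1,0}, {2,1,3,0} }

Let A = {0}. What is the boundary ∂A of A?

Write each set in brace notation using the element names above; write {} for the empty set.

open subsets of A: {}; so int(A) = {}
closure: X∖int(X∖A) = X∖{2,1} = {3,0}
∂A = {3,0} minus {} = {3,0}

{3,0}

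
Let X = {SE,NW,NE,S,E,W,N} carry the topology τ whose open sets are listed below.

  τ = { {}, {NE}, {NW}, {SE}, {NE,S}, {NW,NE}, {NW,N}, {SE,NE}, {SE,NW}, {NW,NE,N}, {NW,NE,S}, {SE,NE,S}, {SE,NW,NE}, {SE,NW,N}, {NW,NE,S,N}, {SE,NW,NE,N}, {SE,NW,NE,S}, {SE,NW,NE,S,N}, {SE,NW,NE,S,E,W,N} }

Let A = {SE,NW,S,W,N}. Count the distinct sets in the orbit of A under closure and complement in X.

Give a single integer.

8

complement {NE,E}; its interior {NE}; cl(A) = X∖{NE} = {SE,NW,S,E,W,N}
With k = closure, c = complement:
  1. A     = {SE,NW,S,W,N}
  2. kA    = {SE,NW,S,E,W,N}
  3. cA    = {NE,E}
  4. ckA   = {NE}
  5. kcA   = {NE,S,E,W}
  6. ckcA  = {SE,NW,N}
  7. kckcA = {SE,NW,E,W,N}
  8. ckckcA = {NE,S}
k, c of each give nothing new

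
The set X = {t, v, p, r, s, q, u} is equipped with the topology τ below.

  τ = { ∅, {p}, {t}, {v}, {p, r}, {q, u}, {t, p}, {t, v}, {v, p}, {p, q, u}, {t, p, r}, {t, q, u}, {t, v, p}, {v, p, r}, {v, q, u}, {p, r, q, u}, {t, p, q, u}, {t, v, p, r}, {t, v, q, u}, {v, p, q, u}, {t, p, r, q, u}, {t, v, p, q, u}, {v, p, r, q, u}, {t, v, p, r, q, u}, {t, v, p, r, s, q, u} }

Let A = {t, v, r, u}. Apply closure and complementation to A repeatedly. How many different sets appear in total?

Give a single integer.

complement {p, s, q}; its interior {p}; cl(A) = X∖{p} = {t, v, r, s, q, u}
With k = closure, c = complement:
  1. A     = {t, v, r, u}
  2. kA    = {t, v, r, s, q, u}
  3. cA    = {p, s, q}
  4. ckA   = {p}
  5. kcA   = {p, r, s, q, u}
  6. kckA  = {p, r, s}
  7. ckcA  = {t, v}
  8. ckckA = {t, v, q, u}
  9. kckcA = {t, v, s}
  10. kckckA = {t, v, s, q, u}
  11. ckckcA = {p, r, q, u}
  12. ckckckA = {p, r}
k, c of each give nothing new

12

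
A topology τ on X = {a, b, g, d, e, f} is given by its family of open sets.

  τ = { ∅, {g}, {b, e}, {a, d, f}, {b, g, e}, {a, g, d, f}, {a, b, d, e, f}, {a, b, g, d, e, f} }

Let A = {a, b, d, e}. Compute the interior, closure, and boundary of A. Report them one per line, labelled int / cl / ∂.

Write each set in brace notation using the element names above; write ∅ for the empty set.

opens ⊆ A: ∅, {b, e}; union → int = {b, e}
complement {g, f}; its interior {g}; cl(A) = X∖{g} = {a, b, d, e, f}
boundary = {a, b, d, e, f} ∖ {b, e} = {a, d, f}

int(A) = {b, e}
cl(A)  = {a, b, d, e, f}
∂A     = {a, d, f}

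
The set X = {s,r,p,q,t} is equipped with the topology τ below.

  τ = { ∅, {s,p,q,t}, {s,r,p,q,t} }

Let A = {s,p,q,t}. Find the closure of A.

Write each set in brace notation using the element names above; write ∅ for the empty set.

cl via duality: int({r}) = ∅, so X∖∅ = {s,r,p,q,t}

{s,r,p,q,t}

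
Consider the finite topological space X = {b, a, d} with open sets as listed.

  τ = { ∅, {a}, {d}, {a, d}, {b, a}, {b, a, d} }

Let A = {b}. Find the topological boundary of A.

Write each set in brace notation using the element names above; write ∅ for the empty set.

opens ⊆ A: ∅; union → int = ∅
complement {a, d}; its interior {a, d}; cl(A) = X∖{a, d} = {b}
boundary = {b} ∖ ∅ = {b}

{b}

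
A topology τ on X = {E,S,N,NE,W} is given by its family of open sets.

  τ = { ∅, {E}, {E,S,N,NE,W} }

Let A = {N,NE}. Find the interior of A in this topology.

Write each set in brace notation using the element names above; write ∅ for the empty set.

∅

U open, U⊆A: ∅. int(A) = ⋃ = ∅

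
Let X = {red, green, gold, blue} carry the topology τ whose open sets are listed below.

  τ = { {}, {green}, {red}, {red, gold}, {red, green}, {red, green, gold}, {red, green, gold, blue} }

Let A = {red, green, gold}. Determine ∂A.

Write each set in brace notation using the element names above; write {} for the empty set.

{blue}

opens ⊆ A: {}, {red}, {green}, {red, green}, {red, gold}, {red, green, gold}; union → int = {red, green, gold}
complement {blue}; its interior {}; cl(A) = X∖{} = {red, green, gold, blue}
boundary = {red, green, gold, blue} ∖ {red, green, gold} = {blue}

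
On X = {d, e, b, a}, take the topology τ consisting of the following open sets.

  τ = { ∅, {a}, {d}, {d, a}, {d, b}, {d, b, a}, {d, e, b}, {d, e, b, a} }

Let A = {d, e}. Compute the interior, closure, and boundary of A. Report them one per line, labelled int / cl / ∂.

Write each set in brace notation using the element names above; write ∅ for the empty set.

int(A) = {d}
cl(A)  = {d, e, b}
∂A     = {e, b}

open subsets of A: ∅, {d}; so int(A) = {d}
closure: X∖int(X∖A) = X∖{a} = {d, e, b}
∂A = {d, e, b} minus {d} = {e, b}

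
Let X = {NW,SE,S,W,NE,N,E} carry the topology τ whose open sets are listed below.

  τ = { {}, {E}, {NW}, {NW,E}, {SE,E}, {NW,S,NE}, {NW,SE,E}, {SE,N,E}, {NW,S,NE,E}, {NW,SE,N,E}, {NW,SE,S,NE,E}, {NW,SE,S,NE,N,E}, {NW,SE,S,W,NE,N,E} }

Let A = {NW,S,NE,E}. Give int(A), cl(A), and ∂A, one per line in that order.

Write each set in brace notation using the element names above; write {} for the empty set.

U open, U⊆A: {}, {NW}, {E}, {NW,E}, {NW,S,NE}, {NW,S,NE,E}. int(A) = ⋃ = {NW,S,NE,E}
X∖A={SE,W,N}, int(X∖A)={}, hence cl(A)={NW,SE,S,W,NE,N,E}
∂A: remove int from cl → {SE,W,N}

int(A) = {NW,S,NE,E}
cl(A)  = {NW,SE,S,W,NE,N,E}
∂A     = {SE,W,N}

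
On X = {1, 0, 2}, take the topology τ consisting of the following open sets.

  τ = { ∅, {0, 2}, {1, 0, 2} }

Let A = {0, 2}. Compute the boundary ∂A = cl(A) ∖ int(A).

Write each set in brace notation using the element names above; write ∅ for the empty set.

interior: largest open inside A is {0, 2} (from ∅, {0, 2})
cl via duality: int({1}) = ∅, so X∖∅ = {1, 0, 2}
cl∖int = {1}

{1}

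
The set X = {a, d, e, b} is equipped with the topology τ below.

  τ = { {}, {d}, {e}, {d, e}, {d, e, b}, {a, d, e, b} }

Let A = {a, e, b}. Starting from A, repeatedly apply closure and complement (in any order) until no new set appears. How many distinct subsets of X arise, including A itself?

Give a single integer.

closure: X∖int(X∖A) = X∖{d} = {a, e, b}
Let k=closure and c=complement:
  1. A     = {a, e, b}
  2. cA    = {d}
  3. kcA   = {a, d, b}
  4. ckcA  = {e}
— saturated at 4

4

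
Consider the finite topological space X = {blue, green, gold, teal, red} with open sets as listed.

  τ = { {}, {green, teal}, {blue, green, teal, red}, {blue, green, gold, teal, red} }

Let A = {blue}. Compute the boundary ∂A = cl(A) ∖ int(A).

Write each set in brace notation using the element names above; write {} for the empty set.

{blue, gold, red}

opens ⊆ A: {}; union → int = {}
complement {green, gold, teal, red}; its interior {green, teal}; cl(A) = X∖{green, teal} = {blue, gold, red}
boundary = {blue, gold, red} ∖ {} = {blue, gold, red}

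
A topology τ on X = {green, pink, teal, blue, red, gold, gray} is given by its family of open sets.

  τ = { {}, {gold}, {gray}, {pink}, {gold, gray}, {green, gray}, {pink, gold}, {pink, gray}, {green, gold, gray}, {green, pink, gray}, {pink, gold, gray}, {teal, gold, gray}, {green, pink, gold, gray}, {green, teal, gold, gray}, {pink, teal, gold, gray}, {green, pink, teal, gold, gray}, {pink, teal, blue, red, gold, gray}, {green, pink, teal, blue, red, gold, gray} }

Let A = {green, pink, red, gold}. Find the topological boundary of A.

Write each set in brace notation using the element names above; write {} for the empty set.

{green, teal, blue, red}

open subsets of A: {}, {gold}, {pink}, {pink, gold}; so int(A) = {pink, gold}
closure: X∖int(X∖A) = X∖{gray} = {green, pink, teal, blue, red, gold}
∂A = {green, pink, teal, blue, red, gold} minus {pink, gold} = {green, teal, blue, red}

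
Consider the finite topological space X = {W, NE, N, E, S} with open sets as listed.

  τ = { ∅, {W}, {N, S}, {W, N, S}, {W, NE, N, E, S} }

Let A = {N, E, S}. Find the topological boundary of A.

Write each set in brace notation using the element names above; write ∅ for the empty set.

{NE, E}

U open, U⊆A: ∅, {N, S}. int(A) = ⋃ = {N, S}
X∖A={W, NE}, int(X∖A)={W}, hence cl(A)={NE, N, E, S}
∂A: remove int from cl → {NE, E}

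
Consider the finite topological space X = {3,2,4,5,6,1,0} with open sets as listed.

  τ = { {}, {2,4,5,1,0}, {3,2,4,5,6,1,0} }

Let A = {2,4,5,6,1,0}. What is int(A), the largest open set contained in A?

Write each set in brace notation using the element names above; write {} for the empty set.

{2,4,5,1,0}

interior: largest open inside A is {2,4,5,1,0} (from {}, {2,4,5,1,0})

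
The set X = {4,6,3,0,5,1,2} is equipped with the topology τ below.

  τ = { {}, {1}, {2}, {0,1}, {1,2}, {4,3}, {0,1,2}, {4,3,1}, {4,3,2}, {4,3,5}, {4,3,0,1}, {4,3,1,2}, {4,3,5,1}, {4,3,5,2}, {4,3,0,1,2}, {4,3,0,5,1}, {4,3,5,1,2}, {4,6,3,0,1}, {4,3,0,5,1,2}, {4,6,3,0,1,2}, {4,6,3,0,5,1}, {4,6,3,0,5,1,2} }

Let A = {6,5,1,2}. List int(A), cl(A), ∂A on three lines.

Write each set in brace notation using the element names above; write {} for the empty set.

int(A) = {1,2}
cl(A)  = {6,0,5,1,2}
∂A     = {6,0,5}

interior: largest open inside A is {1,2} (from {}, {1}, {2}, {1,2})
cl via duality: int({4,3,0}) = {4,3}, so X∖{4,3} = {6,0,5,1,2}
cl∖int = {6,0,5}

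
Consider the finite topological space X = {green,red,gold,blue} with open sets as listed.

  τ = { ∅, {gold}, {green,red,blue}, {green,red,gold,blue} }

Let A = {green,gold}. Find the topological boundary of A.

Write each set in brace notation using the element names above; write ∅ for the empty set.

{green,red,blue}

opens ⊆ A: ∅, {gold}; union → int = {gold}
complement {red,blue}; its interior ∅; cl(A) = X∖∅ = {green,red,gold,blue}
boundary = {green,red,gold,blue} ∖ {gold} = {green,red,blue}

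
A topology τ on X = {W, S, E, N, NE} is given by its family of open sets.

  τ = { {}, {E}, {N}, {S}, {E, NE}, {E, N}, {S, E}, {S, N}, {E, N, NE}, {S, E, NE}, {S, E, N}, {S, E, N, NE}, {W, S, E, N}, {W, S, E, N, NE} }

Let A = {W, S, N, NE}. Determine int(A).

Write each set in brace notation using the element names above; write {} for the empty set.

{S, N}

opens ⊆ A: {}, {S}, {N}, {S, N}; union → int = {S, N}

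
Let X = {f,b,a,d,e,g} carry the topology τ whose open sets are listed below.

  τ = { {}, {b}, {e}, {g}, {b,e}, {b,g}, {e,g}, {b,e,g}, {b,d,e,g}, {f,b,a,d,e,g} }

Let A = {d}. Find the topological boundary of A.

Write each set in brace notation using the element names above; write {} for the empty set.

open subsets of A: {}; so int(A) = {}
closure: X∖int(X∖A) = X∖{b,e,g} = {f,a,d}
∂A = {f,a,d} minus {} = {f,a,d}

{f,a,d}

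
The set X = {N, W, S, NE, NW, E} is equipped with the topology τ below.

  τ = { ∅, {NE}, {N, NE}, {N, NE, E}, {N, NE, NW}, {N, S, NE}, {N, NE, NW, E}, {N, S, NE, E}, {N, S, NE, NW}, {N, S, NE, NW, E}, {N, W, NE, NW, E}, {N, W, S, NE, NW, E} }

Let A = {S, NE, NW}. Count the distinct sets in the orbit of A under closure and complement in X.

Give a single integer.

6

closure: X∖int(X∖A) = X∖∅ = {N, W, S, NE, NW, E}
Let k=closure and c=complement:
  1. A     = {S, NE, NW}
  2. kA    = {N, W, S, NE, NW, E}
  3. cA    = {N, W, E}
  4. ckA   = ∅
  5. kcA   = {N, W, S, NW, E}
  6. ckcA  = {NE}
— saturated at 6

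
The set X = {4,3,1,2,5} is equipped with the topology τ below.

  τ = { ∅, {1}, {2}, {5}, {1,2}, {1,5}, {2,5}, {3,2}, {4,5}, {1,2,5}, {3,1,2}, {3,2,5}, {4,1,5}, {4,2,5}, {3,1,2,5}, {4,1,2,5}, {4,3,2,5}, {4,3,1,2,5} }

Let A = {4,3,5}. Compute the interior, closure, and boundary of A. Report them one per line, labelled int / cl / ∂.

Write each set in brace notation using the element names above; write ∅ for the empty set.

U open, U⊆A: ∅, {5}, {4,5}. int(A) = ⋃ = {4,5}
X∖A={1,2}, int(X∖A)={1,2}, hence cl(A)={4,3,5}
∂A: remove int from cl → {3}

int(A) = {4,5}
cl(A)  = {4,3,5}
∂A     = {3}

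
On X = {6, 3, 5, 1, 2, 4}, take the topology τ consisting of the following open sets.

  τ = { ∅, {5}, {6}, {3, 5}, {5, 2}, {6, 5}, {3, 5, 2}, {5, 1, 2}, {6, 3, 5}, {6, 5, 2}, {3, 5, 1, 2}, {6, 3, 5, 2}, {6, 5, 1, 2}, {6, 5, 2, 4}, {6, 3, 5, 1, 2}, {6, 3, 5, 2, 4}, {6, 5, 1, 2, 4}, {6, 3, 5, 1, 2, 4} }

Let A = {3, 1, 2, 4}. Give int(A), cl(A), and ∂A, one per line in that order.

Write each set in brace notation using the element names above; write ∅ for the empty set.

opens ⊆ A: ∅; union → int = ∅
complement {6, 5}; its interior {6, 5}; cl(A) = X∖{6, 5} = {3, 1, 2, 4}
boundary = {3, 1, 2, 4} ∖ ∅ = {3, 1, 2, 4}

int(A) = ∅
cl(A)  = {3, 1, 2, 4}
∂A     = {3, 1, 2, 4}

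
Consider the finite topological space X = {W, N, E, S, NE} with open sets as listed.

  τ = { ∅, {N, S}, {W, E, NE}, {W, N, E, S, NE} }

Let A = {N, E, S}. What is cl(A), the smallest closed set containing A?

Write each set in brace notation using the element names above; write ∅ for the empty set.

complement {W, NE}; its interior ∅; cl(A) = X∖∅ = {W, N, E, S, NE}

{W, N, E, S, NE}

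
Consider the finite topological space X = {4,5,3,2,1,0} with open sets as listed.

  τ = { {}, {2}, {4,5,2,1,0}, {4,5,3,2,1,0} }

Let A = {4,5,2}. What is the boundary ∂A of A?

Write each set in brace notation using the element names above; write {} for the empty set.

opens ⊆ A: {}, {2}; union → int = {2}
complement {3,1,0}; its interior {}; cl(A) = X∖{} = {4,5,3,2,1,0}
boundary = {4,5,3,2,1,0} ∖ {2} = {4,5,3,1,0}

{4,5,3,1,0}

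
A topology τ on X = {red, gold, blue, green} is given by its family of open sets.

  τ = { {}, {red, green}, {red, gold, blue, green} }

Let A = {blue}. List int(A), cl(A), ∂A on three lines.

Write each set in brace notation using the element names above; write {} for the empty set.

int(A) = {}
cl(A)  = {gold, blue}
∂A     = {gold, blue}

opens ⊆ A: {}; union → int = {}
complement {red, gold, green}; its interior {red, green}; cl(A) = X∖{red, green} = {gold, blue}
boundary = {gold, blue} ∖ {} = {gold, blue}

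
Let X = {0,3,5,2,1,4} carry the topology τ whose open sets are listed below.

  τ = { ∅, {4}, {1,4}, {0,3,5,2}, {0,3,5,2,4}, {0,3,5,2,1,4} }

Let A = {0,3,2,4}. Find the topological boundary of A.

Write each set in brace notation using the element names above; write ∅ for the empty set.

{0,3,5,2,1}

opens ⊆ A: ∅, {4}; union → int = {4}
complement {5,1}; its interior ∅; cl(A) = X∖∅ = {0,3,5,2,1,4}
boundary = {0,3,5,2,1,4} ∖ {4} = {0,3,5,2,1}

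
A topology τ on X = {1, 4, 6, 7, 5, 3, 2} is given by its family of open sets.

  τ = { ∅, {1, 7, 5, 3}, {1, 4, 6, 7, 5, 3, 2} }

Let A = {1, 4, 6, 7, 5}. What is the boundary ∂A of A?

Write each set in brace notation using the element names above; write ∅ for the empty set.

{1, 4, 6, 7, 5, 3, 2}

interior: largest open inside A is ∅ (from ∅)
cl via duality: int({3, 2}) = ∅, so X∖∅ = {1, 4, 6, 7, 5, 3, 2}
cl∖int = {1, 4, 6, 7, 5, 3, 2}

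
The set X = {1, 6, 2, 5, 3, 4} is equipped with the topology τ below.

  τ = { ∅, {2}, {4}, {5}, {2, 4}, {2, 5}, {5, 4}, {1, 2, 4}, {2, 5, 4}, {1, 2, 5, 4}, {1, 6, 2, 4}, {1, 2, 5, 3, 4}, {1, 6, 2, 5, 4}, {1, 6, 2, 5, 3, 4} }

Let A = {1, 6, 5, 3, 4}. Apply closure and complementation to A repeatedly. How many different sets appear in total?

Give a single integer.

X∖A={2}, int(X∖A)={2}, hence cl(A)={1, 6, 5, 3, 4}
Orbit (k=closure, c=complement):
  1. A     = {1, 6, 5, 3, 4}
  2. cA    = {2}
  3. kcA   = {1, 6, 2, 3}
  4. ckcA  = {5, 4}
(closed under both — stop)

4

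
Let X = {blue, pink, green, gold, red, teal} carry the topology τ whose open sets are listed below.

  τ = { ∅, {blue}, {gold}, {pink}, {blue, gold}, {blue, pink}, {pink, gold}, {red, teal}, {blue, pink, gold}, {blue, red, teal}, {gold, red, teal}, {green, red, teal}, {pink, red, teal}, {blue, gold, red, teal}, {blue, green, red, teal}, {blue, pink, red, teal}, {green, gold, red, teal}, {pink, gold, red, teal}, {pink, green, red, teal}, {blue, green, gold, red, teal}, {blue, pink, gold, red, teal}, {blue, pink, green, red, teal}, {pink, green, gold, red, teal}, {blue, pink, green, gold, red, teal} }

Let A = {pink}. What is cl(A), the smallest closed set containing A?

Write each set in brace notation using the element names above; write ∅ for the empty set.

closure: X∖int(X∖A) = X∖{blue, green, gold, red, teal} = {pink}

{pink}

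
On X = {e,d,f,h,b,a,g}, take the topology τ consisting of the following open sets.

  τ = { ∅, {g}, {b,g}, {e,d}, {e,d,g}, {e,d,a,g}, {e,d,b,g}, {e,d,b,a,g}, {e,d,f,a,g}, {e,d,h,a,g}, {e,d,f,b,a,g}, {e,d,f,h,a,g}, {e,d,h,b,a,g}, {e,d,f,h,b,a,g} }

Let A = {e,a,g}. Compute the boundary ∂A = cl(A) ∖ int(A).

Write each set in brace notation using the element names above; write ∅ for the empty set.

{e,d,f,h,b,a}

opens ⊆ A: ∅, {g}; union → int = {g}
complement {d,f,h,b}; its interior ∅; cl(A) = X∖∅ = {e,d,f,h,b,a,g}
boundary = {e,d,f,h,b,a,g} ∖ {g} = {e,d,f,h,b,a}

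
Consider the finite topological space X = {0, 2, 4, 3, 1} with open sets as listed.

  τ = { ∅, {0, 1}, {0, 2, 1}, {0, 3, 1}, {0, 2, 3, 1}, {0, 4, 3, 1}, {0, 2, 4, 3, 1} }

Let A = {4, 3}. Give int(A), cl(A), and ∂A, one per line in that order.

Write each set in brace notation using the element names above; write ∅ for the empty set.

U open, U⊆A: ∅. int(A) = ⋃ = ∅
X∖A={0, 2, 1}, int(X∖A)={0, 2, 1}, hence cl(A)={4, 3}
∂A: remove int from cl → {4, 3}

int(A) = ∅
cl(A)  = {4, 3}
∂A     = {4, 3}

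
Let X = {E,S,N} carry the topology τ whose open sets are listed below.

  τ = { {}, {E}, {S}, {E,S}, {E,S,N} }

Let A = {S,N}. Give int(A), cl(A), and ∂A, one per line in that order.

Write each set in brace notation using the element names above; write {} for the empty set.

int(A) = {S}
cl(A)  = {S,N}
∂A     = {N}

interior: largest open inside A is {S} (from {}, {S})
cl via duality: int({E}) = {E}, so X∖{E} = {S,N}
cl∖int = {N}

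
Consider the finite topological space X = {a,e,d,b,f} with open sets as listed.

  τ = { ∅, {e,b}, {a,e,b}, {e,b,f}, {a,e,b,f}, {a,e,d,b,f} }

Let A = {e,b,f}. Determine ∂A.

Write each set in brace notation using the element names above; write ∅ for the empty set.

{a,d}

U open, U⊆A: ∅, {e,b}, {e,b,f}. int(A) = ⋃ = {e,b,f}
X∖A={a,d}, int(X∖A)=∅, hence cl(A)={a,e,d,b,f}
∂A: remove int from cl → {a,d}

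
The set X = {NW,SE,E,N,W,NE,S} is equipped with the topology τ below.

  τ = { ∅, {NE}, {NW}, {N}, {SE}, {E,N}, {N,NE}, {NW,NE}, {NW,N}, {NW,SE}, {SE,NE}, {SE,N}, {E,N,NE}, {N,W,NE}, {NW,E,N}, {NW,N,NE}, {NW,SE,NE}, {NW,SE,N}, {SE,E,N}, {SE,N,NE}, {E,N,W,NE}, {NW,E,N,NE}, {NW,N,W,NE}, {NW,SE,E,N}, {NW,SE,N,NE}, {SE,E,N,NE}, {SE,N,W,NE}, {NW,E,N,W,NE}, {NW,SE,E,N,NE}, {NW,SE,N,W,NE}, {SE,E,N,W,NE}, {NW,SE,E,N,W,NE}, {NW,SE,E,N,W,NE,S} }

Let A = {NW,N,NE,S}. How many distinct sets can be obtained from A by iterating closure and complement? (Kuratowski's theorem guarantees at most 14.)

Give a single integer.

closure: X∖int(X∖A) = X∖{SE} = {NW,E,N,W,NE,S}
Let k=closure and c=complement:
  1. A     = {NW,N,NE,S}
  2. kA    = {NW,E,N,W,NE,S}
  3. cA    = {SE,E,W}
  4. ckA   = {SE}
  5. kcA   = {SE,E,W,S}
  6. kckA  = {SE,S}
  7. ckcA  = {NW,N,NE}
  8. ckckA = {NW,E,N,W,NE}
— saturated at 8

8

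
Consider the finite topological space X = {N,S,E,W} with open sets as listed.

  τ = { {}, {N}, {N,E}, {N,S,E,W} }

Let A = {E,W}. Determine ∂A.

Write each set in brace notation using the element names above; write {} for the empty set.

opens ⊆ A: {}; union → int = {}
complement {N,S}; its interior {N}; cl(A) = X∖{N} = {S,E,W}
boundary = {S,E,W} ∖ {} = {S,E,W}

{S,E,W}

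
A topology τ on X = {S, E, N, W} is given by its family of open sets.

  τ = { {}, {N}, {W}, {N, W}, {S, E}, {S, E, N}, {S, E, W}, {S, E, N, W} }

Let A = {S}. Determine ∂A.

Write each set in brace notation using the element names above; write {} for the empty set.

{S, E}

interior: largest open inside A is {} (from {})
cl via duality: int({E, N, W}) = {N, W}, so X∖{N, W} = {S, E}
cl∖int = {S, E}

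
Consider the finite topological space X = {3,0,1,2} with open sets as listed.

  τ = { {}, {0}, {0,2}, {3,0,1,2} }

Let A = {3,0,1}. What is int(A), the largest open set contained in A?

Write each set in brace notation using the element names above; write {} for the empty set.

interior: largest open inside A is {0} (from {}, {0})

{0}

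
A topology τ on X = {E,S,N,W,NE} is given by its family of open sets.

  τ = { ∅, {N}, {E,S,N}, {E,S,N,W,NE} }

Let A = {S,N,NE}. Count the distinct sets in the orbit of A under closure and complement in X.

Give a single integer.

6

X∖A={E,W}, int(X∖A)=∅, hence cl(A)={E,S,N,W,NE}
Orbit (k=closure, c=complement):
  1. A     = {S,N,NE}
  2. kA    = {E,S,N,W,NE}
  3. cA    = {E,W}
  4. ckA   = ∅
  5. kcA   = {E,S,W,NE}
  6. ckcA  = {N}
(closed under both — stop)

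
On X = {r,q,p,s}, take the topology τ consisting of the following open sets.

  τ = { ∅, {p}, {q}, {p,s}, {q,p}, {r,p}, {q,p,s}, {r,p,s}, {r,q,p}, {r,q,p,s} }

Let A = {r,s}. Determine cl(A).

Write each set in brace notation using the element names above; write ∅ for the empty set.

complement {q,p}; its interior {q,p}; cl(A) = X∖{q,p} = {r,s}

{r,s}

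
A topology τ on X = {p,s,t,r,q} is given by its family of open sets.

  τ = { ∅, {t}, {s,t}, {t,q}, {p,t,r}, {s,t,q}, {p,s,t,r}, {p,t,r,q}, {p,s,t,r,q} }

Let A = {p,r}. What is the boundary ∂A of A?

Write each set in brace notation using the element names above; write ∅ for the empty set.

U open, U⊆A: ∅. int(A) = ⋃ = ∅
X∖A={s,t,q}, int(X∖A)={s,t,q}, hence cl(A)={p,r}
∂A: remove int from cl → {p,r}

{p,r}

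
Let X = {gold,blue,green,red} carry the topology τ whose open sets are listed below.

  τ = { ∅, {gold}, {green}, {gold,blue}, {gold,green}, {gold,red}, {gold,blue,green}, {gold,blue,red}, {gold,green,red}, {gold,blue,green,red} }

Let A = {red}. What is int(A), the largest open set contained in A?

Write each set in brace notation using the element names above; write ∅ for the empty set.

∅

open subsets of A: ∅; so int(A) = ∅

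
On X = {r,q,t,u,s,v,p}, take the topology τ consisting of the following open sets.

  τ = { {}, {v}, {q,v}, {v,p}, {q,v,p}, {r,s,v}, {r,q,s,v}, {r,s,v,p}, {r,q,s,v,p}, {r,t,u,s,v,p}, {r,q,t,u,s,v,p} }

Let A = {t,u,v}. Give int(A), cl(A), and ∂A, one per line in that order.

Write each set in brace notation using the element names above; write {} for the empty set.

int(A) = {v}
cl(A)  = {r,q,t,u,s,v,p}
∂A     = {r,q,t,u,s,p}

U open, U⊆A: {}, {v}. int(A) = ⋃ = {v}
X∖A={r,q,s,p}, int(X∖A)={}, hence cl(A)={r,q,t,u,s,v,p}
∂A: remove int from cl → {r,q,t,u,s,p}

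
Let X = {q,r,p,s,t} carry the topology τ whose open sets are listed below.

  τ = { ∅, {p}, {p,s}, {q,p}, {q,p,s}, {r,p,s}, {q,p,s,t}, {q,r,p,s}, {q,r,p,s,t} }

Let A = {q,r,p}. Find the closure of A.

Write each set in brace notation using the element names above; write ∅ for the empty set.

{q,r,p,s,t}

closure: X∖int(X∖A) = X∖∅ = {q,r,p,s,t}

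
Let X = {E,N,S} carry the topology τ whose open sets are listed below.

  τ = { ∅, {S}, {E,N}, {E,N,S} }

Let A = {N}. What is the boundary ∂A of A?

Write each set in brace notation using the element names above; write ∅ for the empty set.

{E,N}

interior: largest open inside A is ∅ (from ∅)
cl via duality: int({E,S}) = {S}, so X∖{S} = {E,N}
cl∖int = {E,N}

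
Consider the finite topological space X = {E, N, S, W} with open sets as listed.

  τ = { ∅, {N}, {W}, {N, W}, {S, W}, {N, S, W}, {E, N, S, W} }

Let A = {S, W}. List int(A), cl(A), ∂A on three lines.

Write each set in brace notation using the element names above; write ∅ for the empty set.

open subsets of A: ∅, {W}, {S, W}; so int(A) = {S, W}
closure: X∖int(X∖A) = X∖{N} = {E, S, W}
∂A = {E, S, W} minus {S, W} = {E}

int(A) = {S, W}
cl(A)  = {E, S, W}
∂A     = {E}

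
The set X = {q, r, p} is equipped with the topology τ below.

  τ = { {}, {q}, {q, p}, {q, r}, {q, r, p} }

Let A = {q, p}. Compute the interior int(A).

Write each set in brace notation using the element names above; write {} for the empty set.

open subsets of A: {}, {q}, {q, p}; so int(A) = {q, p}

{q, p}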